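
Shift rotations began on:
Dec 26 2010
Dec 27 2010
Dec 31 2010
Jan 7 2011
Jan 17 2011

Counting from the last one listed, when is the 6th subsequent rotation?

The spacing grows by 3 each time: 1, 4, 7, 10 days.
Next gap: 13 days. Jan 17 2011 + 13 days = Jan 30 2011.
Next gap: 16 days. Jan 30 2011 + 16 days = Feb 15 2011.
Next gap: 19 days. Feb 15 2011 + 19 days = Mar 6 2011.
Next gap: 22 days. Mar 6 2011 + 22 days = Mar 28 2011.
Next gap: 25 days. Mar 28 2011 + 25 days = Apr 22 2011.
Next gap: 28 days. Apr 22 2011 + 28 days = May 20 2011.

May 20 2011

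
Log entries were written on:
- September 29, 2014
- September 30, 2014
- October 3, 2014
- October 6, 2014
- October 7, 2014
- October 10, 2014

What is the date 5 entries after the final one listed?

October 21, 2014

Gaps: 1, 3, 3, 1, 3 days — not constant, but cyclic with period 3.
The events fall on every Monday, Tuesday and Friday.
Next Monday: October 13, 2014.
The following Tuesday is October 14, 2014.
The following Friday is October 17, 2014.
Next Monday: October 20, 2014.
The following Tuesday is October 21, 2014.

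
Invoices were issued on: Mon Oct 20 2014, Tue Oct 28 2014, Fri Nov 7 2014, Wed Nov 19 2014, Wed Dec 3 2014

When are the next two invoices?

The spacing grows by 2 each time: 8, 10, 12, 14 days.
Next gap: 16 days. Wed Dec 3 2014 + 16 days = Fri Dec 19 2014.
Next gap: 18 days. Fri Dec 19 2014 + 18 days = Tue Jan 6 2015.

Fri Dec 19 2014, Tue Jan 6 2015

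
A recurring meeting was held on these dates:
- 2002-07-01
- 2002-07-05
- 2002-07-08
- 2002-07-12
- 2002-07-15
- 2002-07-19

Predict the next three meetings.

2002-07-22, 2002-07-26, 2002-07-29

Every event lands on a Monday or Friday (gaps cycle 4, 3, 4, 3, 4).
So the schedule is: every Monday and Friday.
Next Monday: 2002-07-22.
The following Friday is 2002-07-26.
Next Monday: 2002-07-29.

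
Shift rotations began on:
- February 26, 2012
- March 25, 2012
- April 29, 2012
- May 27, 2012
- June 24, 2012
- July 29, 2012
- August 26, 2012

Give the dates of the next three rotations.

September 30, 2012; October 28, 2012; November 25, 2012

All Sundays; the gaps (28, 35, 28, 28, 35, 28) vary with month length.
This is the last Sunday of each month.
September 2012 ends with Sunday September 30, 2012.
October 2012 ends with Sunday October 28, 2012.
Last Sunday of November 2012: November 25, 2012.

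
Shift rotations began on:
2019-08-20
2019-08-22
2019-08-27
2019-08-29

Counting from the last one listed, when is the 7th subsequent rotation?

2019-09-24

The gap pattern 2, 5, 2 repeats every 2 events.
These are the Tuesdays and Thursdays of each week.
Next Tuesday: 2019-09-03.
The following Thursday is 2019-09-05.
The following Tuesday is 2019-09-10.
The following Thursday is 2019-09-12.
The following Tuesday is 2019-09-17.
The following Thursday is 2019-09-19.
The following Tuesday is 2019-09-24.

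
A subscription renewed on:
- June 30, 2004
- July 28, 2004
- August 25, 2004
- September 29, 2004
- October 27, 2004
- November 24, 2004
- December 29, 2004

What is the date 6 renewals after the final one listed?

June 29, 2005

All Wednesdays; the gaps (28, 28, 35, 28, 28, 35) vary with month length.
This is the last Wednesday of each month.
Last Wednesday of January 2005: January 26, 2005.
Last Wednesday of February 2005: February 23, 2005.
March 2005 ends with Wednesday March 30, 2005.
April 2005 ends with Wednesday April 27, 2005.
Last Wednesday of May 2005: May 25, 2005.
Last Wednesday of June 2005: June 29, 2005.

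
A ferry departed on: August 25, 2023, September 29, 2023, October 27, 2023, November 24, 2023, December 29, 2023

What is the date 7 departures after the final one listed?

Every date is a Friday; gaps 35, 28, 28, 35 days.
Each is the last Friday of its month (at least one falls on the 29th or later, ruling out '4th Friday').
Last Friday of January 2024: January 26, 2024.
February 2024 ends with Friday February 23, 2024.
March 2024 ends with Friday March 29, 2024.
Last Friday of April 2024: April 26, 2024.
Last Friday of May 2024: May 31, 2024.
June 2024 ends with Friday June 28, 2024.
July 2024 ends with Friday July 26, 2024.

July 26, 2024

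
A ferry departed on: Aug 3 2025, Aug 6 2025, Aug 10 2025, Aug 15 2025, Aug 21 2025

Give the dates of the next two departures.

Intervals are 3, 4, 5, 6 days — an arithmetic progression with common difference 1.
Next gap: 7 days. Aug 21 2025 + 7 days = Aug 28 2025.
Next gap: 8 days. Aug 28 2025 + 8 days = Sep 5 2025.

Aug 28 2025, Sep 5 2025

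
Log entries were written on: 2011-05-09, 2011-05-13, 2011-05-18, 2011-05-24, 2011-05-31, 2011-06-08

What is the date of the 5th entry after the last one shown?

2011-08-02

Gaps: 4, 5, 6, 7, 8 days — each gap is 1 larger than the previous one.
Next gap: 9 days. 2011-06-08 + 9 days = 2011-06-17.
Next gap: 10 days. 2011-06-17 + 10 days = 2011-06-27.
Next gap: 11 days. 2011-06-27 + 11 days = 2011-07-08.
Next gap: 12 days. 2011-07-08 + 12 days = 2011-07-20.
Next gap: 13 days. 2011-07-20 + 13 days = 2011-08-02.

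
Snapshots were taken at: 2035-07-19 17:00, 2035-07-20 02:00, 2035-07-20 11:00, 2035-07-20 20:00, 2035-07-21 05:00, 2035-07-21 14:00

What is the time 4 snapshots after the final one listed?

Gaps: 9, 9, 9, 9, 9 hours — each event is 9 hours after the previous one.
2035-07-21 14:00 + 9 h = 2035-07-21 23:00.
2035-07-21 23:00 + 9 h = 2035-07-22 08:00.
2035-07-22 08:00 + 9 h = 2035-07-22 17:00.
2035-07-22 17:00 + 9 h = 2035-07-23 02:00.

2035-07-23 02:00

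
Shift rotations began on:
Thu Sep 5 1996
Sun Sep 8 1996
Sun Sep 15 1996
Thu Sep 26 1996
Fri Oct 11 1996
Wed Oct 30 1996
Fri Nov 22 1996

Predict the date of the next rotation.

Thu Dec 19 1996

Gaps: 3, 7, 11, 15, 19, 23 days — each gap is 4 larger than the previous one.
Next gap: 27 days. Fri Nov 22 1996 + 27 days = Thu Dec 19 1996.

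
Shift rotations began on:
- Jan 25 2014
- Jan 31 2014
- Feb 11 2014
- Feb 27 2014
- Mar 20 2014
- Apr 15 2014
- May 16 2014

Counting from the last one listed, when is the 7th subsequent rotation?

Intervals are 6, 11, 16, 21, 26, 31 days — an arithmetic progression with common difference 5.
Next gap: 36 days. May 16 2014 + 36 days = Jun 21 2014.
Next gap: 41 days. Jun 21 2014 + 41 days = Aug 1 2014.
Next gap: 46 days. Aug 1 2014 + 46 days = Sep 16 2014.
Next gap: 51 days. Sep 16 2014 + 51 days = Nov 6 2014.
Next gap: 56 days. Nov 6 2014 + 56 days = Jan 1 2015.
Next gap: 61 days. Jan 1 2015 + 61 days = Mar 3 2015.
Next gap: 66 days. Mar 3 2015 + 66 days = May 8 2015.

May 8 2015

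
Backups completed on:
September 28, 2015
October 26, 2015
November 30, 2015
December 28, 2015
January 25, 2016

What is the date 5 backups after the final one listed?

June 27, 2016

Every date is a Monday; gaps 28, 35, 28, 28 days.
Each is the last Monday of its month (at least one falls on the 29th or later, ruling out '4th Monday').
February 2016 ends with Monday February 29, 2016.
March 2016 ends with Monday March 28, 2016.
Last Monday of April 2016: April 25, 2016.
Last Monday of May 2016: May 30, 2016.
Last Monday of June 2016: June 27, 2016.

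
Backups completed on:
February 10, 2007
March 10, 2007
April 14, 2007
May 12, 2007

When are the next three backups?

June 9, 2007; July 14, 2007; August 11, 2007

These are Saturdays at 28- or 35-day spacing (28, 35, 28).
The pattern: 2nd Saturday of the month.
June 2007 — 2nd Saturday is June 9, 2007.
July 2007 — 2nd Saturday is July 14, 2007.
August 2007 — 2nd Saturday is August 11, 2007.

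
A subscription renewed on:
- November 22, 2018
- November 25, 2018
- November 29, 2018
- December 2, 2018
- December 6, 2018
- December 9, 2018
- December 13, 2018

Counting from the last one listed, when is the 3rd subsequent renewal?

December 23, 2018

Every event lands on a Thursday or Sunday (gaps cycle 3, 4, 3, 4, 3, 4).
So the schedule is: every Thursday and Sunday.
The following Sunday is December 16, 2018.
Next Thursday: December 20, 2018.
Next Sunday: December 23, 2018.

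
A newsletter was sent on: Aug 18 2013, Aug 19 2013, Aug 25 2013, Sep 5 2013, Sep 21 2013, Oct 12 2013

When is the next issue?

Gaps: 1, 6, 11, 16, 21 days — each gap is 5 larger than the previous one.
Next gap: 26 days. Oct 12 2013 + 26 days = Nov 7 2013.

Nov 7 2013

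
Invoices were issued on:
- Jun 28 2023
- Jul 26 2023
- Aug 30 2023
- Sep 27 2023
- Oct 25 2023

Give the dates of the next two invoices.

Nov 29 2023, Dec 27 2023

These are Wednesdays with 28, 35, 28, 28-day gaps.
Each is the final Wednesday of its month — Aug 30 2023 is past the 28th, so '4th Wednesday' doesn't fit.
November 2023 ends with Wednesday Nov 29 2023.
Last Wednesday of December 2023: Dec 27 2023.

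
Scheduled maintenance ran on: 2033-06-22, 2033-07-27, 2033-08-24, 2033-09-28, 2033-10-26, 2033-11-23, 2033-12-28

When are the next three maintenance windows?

These are Wednesdays at 28- or 35-day spacing (35, 28, 35, 28, 28, 35).
The pattern: 4th Wednesday of the month.
4th Wednesday of January 2034: 2034-01-25.
4th Wednesday of February 2034: 2034-02-22.
March 2034 — 4th Wednesday is 2034-03-22.

2034-01-25, 2034-02-22, 2034-03-22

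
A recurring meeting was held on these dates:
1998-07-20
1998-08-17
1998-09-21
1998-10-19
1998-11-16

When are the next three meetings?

1998-12-21, 1999-01-18, 1999-02-15

Gaps: 28, 35, 28, 28 days — a mix of 28 and 35. Every date is a Monday.
Each is the 3rd Monday of its month.
3rd Monday of December 1998: 1998-12-21.
January 1999 — 3rd Monday is 1999-01-18.
3rd Monday of February 1999: 1999-02-15.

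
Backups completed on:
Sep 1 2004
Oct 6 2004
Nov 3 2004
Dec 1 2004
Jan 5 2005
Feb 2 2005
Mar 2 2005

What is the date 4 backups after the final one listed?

Jul 6 2005

All dates are Wednesdays, 35, 28, 28, 35, 28, 28 days apart.
Specifically, the 1st Wednesday of each month.
April 2005 — 1st Wednesday is Apr 6 2005.
1st Wednesday of May 2005: May 4 2005.
June 2005 — 1st Wednesday is Jun 1 2005.
1st Wednesday of July 2005: Jul 6 2005.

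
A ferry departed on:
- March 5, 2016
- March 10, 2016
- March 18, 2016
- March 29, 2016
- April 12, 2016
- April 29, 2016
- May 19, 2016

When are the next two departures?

Intervals are 5, 8, 11, 14, 17, 20 days — an arithmetic progression with common difference 3.
Next gap: 23 days. May 19, 2016 + 23 days = June 11, 2016.
Next gap: 26 days. June 11, 2016 + 26 days = July 7, 2016.

June 11, 2016; July 7, 2016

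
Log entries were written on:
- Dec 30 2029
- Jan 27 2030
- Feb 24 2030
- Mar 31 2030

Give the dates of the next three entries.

Apr 28 2030, May 26 2030, Jun 30 2030

These are Sundays with 28, 28, 35-day gaps.
Each is the final Sunday of its month — Dec 30 2029 is past the 28th, so '4th Sunday' doesn't fit.
April 2030 ends with Sunday Apr 28 2030.
Last Sunday of May 2030: May 26 2030.
June 2030 ends with Sunday Jun 30 2030.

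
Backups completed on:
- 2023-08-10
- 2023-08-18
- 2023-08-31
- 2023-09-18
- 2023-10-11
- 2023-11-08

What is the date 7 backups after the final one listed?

2024-10-09

The spacing grows by 5 each time: 8, 13, 18, 23, 28 days.
Next gap: 33 days. 2023-11-08 + 33 days = 2023-12-11.
Next gap: 38 days. 2023-12-11 + 38 days = 2024-01-18.
Next gap: 43 days. 2024-01-18 + 43 days = 2024-03-01.
Next gap: 48 days. 2024-03-01 + 48 days = 2024-04-18.
Next gap: 53 days. 2024-04-18 + 53 days = 2024-06-10.
Next gap: 58 days. 2024-06-10 + 58 days = 2024-08-07.
Next gap: 63 days. 2024-08-07 + 63 days = 2024-10-09.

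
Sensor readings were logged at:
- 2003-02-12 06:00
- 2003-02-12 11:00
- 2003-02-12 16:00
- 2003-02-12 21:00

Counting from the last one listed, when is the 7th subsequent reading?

2003-02-14 08:00

Gaps: 5, 5, 5 hours — each event is 5 hours after the previous one.
2003-02-12 21:00 + 5 h = 2003-02-13 02:00.
2003-02-13 02:00 + 5 h = 2003-02-13 07:00.
2003-02-13 07:00 + 5 h = 2003-02-13 12:00.
2003-02-13 12:00 + 5 h = 2003-02-13 17:00.
2003-02-13 17:00 + 5 h = 2003-02-13 22:00.
2003-02-13 22:00 + 5 h = 2003-02-14 03:00.
2003-02-14 03:00 + 5 h = 2003-02-14 08:00.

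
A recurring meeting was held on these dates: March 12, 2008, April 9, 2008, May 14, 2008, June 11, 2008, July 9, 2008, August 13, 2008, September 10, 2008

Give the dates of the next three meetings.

These are Wednesdays at 28- or 35-day spacing (28, 35, 28, 28, 35, 28).
The pattern: 2nd Wednesday of the month.
2nd Wednesday of October 2008: October 8, 2008.
2nd Wednesday of November 2008: November 12, 2008.
December 2008 — 2nd Wednesday is December 10, 2008.

October 8, 2008; November 12, 2008; December 10, 2008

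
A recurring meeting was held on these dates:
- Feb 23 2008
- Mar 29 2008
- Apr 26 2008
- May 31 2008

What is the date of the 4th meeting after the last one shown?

All Saturdays; the gaps (35, 28, 35) vary with month length.
This is the last Saturday of each month.
Last Saturday of June 2008: Jun 28 2008.
July 2008 ends with Saturday Jul 26 2008.
Last Saturday of August 2008: Aug 30 2008.
September 2008 ends with Saturday Sep 27 2008.

Sep 27 2008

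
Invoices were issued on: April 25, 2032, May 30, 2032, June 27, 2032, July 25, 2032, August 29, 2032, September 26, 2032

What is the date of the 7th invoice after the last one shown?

Every date is a Sunday; gaps 35, 28, 28, 35, 28 days.
Each is the last Sunday of its month (at least one falls on the 29th or later, ruling out '4th Sunday').
Last Sunday of October 2032: October 31, 2032.
November 2032 ends with Sunday November 28, 2032.
December 2032 ends with Sunday December 26, 2032.
January 2033 ends with Sunday January 30, 2033.
February 2033 ends with Sunday February 27, 2033.
Last Sunday of March 2033: March 27, 2033.
April 2033 ends with Sunday April 24, 2033.

April 24, 2033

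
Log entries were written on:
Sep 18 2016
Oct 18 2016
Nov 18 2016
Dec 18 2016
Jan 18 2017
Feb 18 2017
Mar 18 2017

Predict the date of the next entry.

The day-of-month is always 18 (30, 31, 30, 31, 31, 28 days between events).
So this recurs on the 18th of each month.
April 2017: Apr 18 2017.

Apr 18 2017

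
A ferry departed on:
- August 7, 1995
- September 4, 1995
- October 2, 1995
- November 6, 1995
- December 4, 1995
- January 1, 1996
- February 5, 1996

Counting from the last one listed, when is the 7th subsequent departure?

All dates are Mondays, 28, 28, 35, 28, 28, 35 days apart.
Specifically, the 1st Monday of each month.
March 1996 — 1st Monday is March 4, 1996.
1st Monday of April 1996: April 1, 1996.
1st Monday of May 1996: May 6, 1996.
June 1996 — 1st Monday is June 3, 1996.
July 1996 — 1st Monday is July 1, 1996.
August 1996 — 1st Monday is August 5, 1996.
September 1996 — 1st Monday is September 2, 1996.

September 2, 1996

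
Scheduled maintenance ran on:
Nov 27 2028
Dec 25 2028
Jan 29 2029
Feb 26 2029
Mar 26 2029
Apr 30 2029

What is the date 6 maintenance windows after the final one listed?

Oct 29 2029

Every date is a Monday; gaps 28, 35, 28, 28, 35 days.
Each is the last Monday of its month (at least one falls on the 29th or later, ruling out '4th Monday').
May 2029 ends with Monday May 28 2029.
June 2029 ends with Monday Jun 25 2029.
Last Monday of July 2029: Jul 30 2029.
Last Monday of August 2029: Aug 27 2029.
Last Monday of September 2029: Sep 24 2029.
Last Monday of October 2029: Oct 29 2029.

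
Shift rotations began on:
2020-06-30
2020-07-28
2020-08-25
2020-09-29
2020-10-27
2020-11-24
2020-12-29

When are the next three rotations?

These are Tuesdays with 28, 28, 35, 28, 28, 35-day gaps.
Each is the final Tuesday of its month — 2020-06-30 is past the 28th, so '4th Tuesday' doesn't fit.
Last Tuesday of January 2021: 2021-01-26.
February 2021 ends with Tuesday 2021-02-23.
March 2021 ends with Tuesday 2021-03-30.

2021-01-26, 2021-02-23, 2021-03-30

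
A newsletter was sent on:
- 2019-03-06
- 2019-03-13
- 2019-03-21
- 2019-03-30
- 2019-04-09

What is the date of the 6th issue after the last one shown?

The spacing grows by 1 each time: 7, 8, 9, 10 days.
Next gap: 11 days. 2019-04-09 + 11 days = 2019-04-20.
Next gap: 12 days. 2019-04-20 + 12 days = 2019-05-02.
Next gap: 13 days. 2019-05-02 + 13 days = 2019-05-15.
Next gap: 14 days. 2019-05-15 + 14 days = 2019-05-29.
Next gap: 15 days. 2019-05-29 + 15 days = 2019-06-13.
Next gap: 16 days. 2019-06-13 + 16 days = 2019-06-29.

2019-06-29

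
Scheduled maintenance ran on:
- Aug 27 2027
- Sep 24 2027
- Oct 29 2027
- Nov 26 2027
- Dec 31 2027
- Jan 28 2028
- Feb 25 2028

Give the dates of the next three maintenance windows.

Mar 31 2028, Apr 28 2028, May 26 2028

All Fridays; the gaps (28, 35, 28, 35, 28, 28) vary with month length.
This is the last Friday of each month.
March 2028 ends with Friday Mar 31 2028.
April 2028 ends with Friday Apr 28 2028.
Last Friday of May 2028: May 26 2028.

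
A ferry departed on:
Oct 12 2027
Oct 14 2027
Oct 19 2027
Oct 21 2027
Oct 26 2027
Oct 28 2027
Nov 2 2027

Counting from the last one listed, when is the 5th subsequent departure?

The gap pattern 2, 5, 2, 5, 2, 5 repeats every 2 events.
These are the Tuesdays and Thursdays of each week.
Next Thursday: Nov 4 2027.
The following Tuesday is Nov 9 2027.
Next Thursday: Nov 11 2027.
The following Tuesday is Nov 16 2027.
The following Thursday is Nov 18 2027.

Nov 18 2027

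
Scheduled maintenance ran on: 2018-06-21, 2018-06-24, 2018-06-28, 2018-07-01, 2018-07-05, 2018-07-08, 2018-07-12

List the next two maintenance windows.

Gaps: 3, 4, 3, 4, 3, 4 days — not constant, but cyclic with period 2.
The events fall on every Thursday and Sunday.
The following Sunday is 2018-07-15.
Next Thursday: 2018-07-19.

2018-07-15, 2018-07-19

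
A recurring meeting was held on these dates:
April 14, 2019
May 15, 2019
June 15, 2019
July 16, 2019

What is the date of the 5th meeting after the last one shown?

December 18, 2019

Gaps between consecutive events: 31, 31, 31 days — a constant 31-day interval.
July 16, 2019 + 31 days = August 16, 2019.
August 16, 2019 + 31 days = September 16, 2019.
September 16, 2019 + 31 days = October 17, 2019.
October 17, 2019 + 31 days = November 17, 2019.
November 17, 2019 + 31 days = December 18, 2019.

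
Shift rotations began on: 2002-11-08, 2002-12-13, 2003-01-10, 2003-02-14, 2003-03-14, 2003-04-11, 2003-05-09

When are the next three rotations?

All dates are Fridays, 35, 28, 35, 28, 28, 28 days apart.
Specifically, the 2nd Friday of each month.
2nd Friday of June 2003: 2003-06-13.
July 2003 — 2nd Friday is 2003-07-11.
August 2003 — 2nd Friday is 2003-08-08.

2003-06-13, 2003-07-11, 2003-08-08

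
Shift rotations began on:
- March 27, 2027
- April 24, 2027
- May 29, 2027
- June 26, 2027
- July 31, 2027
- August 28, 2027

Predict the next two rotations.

These are Saturdays with 28, 35, 28, 35, 28-day gaps.
Each is the final Saturday of its month — May 29, 2027 is past the 28th, so '4th Saturday' doesn't fit.
Last Saturday of September 2027: September 25, 2027.
Last Saturday of October 2027: October 30, 2027.

September 25, 2027; October 30, 2027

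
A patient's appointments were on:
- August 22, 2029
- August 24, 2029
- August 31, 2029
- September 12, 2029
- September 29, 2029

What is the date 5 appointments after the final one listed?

March 8, 2030

The spacing grows by 5 each time: 2, 7, 12, 17 days.
Next gap: 22 days. September 29, 2029 + 22 days = October 21, 2029.
Next gap: 27 days. October 21, 2029 + 27 days = November 17, 2029.
Next gap: 32 days. November 17, 2029 + 32 days = December 19, 2029.
Next gap: 37 days. December 19, 2029 + 37 days = January 25, 2030.
Next gap: 42 days. January 25, 2030 + 42 days = March 8, 2030.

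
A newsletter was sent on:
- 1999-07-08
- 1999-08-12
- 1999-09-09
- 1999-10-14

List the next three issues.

All dates are Thursdays, 35, 28, 35 days apart.
Specifically, the 2nd Thursday of each month.
2nd Thursday of November 1999: 1999-11-11.
2nd Thursday of December 1999: 1999-12-09.
2nd Thursday of January 2000: 2000-01-13.

1999-11-11, 1999-12-09, 2000-01-13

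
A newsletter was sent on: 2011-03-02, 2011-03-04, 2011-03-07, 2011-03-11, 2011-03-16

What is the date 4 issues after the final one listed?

The spacing grows by 1 each time: 2, 3, 4, 5 days.
Next gap: 6 days. 2011-03-16 + 6 days = 2011-03-22.
Next gap: 7 days. 2011-03-22 + 7 days = 2011-03-29.
Next gap: 8 days. 2011-03-29 + 8 days = 2011-04-06.
Next gap: 9 days. 2011-04-06 + 9 days = 2011-04-15.

2011-04-15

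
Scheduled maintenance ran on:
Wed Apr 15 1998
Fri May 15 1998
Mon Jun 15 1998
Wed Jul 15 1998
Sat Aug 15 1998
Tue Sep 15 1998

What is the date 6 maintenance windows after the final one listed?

Gaps: 30, 31, 30, 31, 31 days — not constant. Every event is on the 15th of the month.
Pattern: the 15th of each month.
Next: October 1998 → Thu Oct 15 1998.
November 1998: Sun Nov 15 1998.
December 1998: Tue Dec 15 1998.
Next: January 1999 → Fri Jan 15 1999.
February 1999: Mon Feb 15 1999.
Next: March 1999 → Mon Mar 15 1999.

Mon Mar 15 1999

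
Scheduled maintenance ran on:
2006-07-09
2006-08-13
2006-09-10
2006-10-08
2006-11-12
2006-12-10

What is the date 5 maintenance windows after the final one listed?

2007-05-13

These are Sundays at 28- or 35-day spacing (35, 28, 28, 35, 28).
The pattern: 2nd Sunday of the month.
2nd Sunday of January 2007: 2007-01-14.
2nd Sunday of February 2007: 2007-02-11.
March 2007 — 2nd Sunday is 2007-03-11.
2nd Sunday of April 2007: 2007-04-08.
2nd Sunday of May 2007: 2007-05-13.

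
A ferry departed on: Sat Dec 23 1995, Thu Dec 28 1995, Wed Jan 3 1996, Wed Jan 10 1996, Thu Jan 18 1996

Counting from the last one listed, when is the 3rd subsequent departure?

The spacing grows by 1 each time: 5, 6, 7, 8 days.
Next gap: 9 days. Thu Jan 18 1996 + 9 days = Sat Jan 27 1996.
Next gap: 10 days. Sat Jan 27 1996 + 10 days = Tue Feb 6 1996.
Next gap: 11 days. Tue Feb 6 1996 + 11 days = Sat Feb 17 1996.

Sat Feb 17 1996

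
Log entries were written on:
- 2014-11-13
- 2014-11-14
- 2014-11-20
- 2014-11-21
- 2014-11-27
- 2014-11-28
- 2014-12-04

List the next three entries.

2014-12-05, 2014-12-11, 2014-12-12

Gaps: 1, 6, 1, 6, 1, 6 days — not constant, but cyclic with period 2.
The events fall on every Thursday and Friday.
The following Friday is 2014-12-05.
The following Thursday is 2014-12-11.
The following Friday is 2014-12-12.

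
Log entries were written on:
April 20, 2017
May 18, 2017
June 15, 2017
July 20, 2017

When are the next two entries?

August 17, 2017; September 21, 2017

Gaps: 28, 28, 35 days — a mix of 28 and 35. Every date is a Thursday.
Each is the 3rd Thursday of its month.
3rd Thursday of August 2017: August 17, 2017.
September 2017 — 3rd Thursday is September 21, 2017.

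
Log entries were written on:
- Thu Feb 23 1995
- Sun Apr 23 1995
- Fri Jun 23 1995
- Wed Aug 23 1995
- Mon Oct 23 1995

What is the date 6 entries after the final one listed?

Wed Oct 23 1996

Each date is the 23rd; the gaps (59, 61, 61, 61) track the month lengths.
The rule is the 23rd of every 2 months.
December 1995: Sat Dec 23 1995.
Next: February 1996 → Fri Feb 23 1996.
Next: April 1996 → Tue Apr 23 1996.
June 1996: Sun Jun 23 1996.
August 1996: Fri Aug 23 1996.
Next: October 1996 → Wed Oct 23 1996.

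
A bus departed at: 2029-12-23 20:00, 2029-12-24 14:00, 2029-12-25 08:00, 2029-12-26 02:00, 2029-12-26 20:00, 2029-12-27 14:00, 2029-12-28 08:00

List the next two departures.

2029-12-29 02:00, 2029-12-29 20:00

Spacing: 18, 18, 18, 18, 18, 18 h — constant 18 h.
2029-12-28 08:00 + 18 h = 2029-12-29 02:00.
2029-12-29 02:00 + 18 h = 2029-12-29 20:00.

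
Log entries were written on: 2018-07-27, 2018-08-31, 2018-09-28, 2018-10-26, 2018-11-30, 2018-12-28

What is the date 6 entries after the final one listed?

All Fridays; the gaps (35, 28, 28, 35, 28) vary with month length.
This is the last Friday of each month.
January 2019 ends with Friday 2019-01-25.
Last Friday of February 2019: 2019-02-22.
March 2019 ends with Friday 2019-03-29.
April 2019 ends with Friday 2019-04-26.
May 2019 ends with Friday 2019-05-31.
June 2019 ends with Friday 2019-06-28.

2019-06-28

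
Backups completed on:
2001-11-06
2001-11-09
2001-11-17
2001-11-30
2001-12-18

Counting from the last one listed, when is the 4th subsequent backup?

Gaps: 3, 8, 13, 18 days — each gap is 5 larger than the previous one.
Next gap: 23 days. 2001-12-18 + 23 days = 2002-01-10.
Next gap: 28 days. 2002-01-10 + 28 days = 2002-02-07.
Next gap: 33 days. 2002-02-07 + 33 days = 2002-03-12.
Next gap: 38 days. 2002-03-12 + 38 days = 2002-04-19.

2002-04-19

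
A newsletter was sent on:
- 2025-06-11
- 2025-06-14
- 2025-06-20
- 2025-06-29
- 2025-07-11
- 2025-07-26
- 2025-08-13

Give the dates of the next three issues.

2025-09-03, 2025-09-27, 2025-10-24

The spacing grows by 3 each time: 3, 6, 9, 12, 15, 18 days.
Next gap: 21 days. 2025-08-13 + 21 days = 2025-09-03.
Next gap: 24 days. 2025-09-03 + 24 days = 2025-09-27.
Next gap: 27 days. 2025-09-27 + 27 days = 2025-10-24.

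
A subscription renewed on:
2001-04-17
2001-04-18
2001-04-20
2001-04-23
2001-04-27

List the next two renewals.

2001-05-02, 2001-05-08

Gaps: 1, 2, 3, 4 days — each gap is 1 larger than the previous one.
Next gap: 5 days. 2001-04-27 + 5 days = 2001-05-02.
Next gap: 6 days. 2001-05-02 + 6 days = 2001-05-08.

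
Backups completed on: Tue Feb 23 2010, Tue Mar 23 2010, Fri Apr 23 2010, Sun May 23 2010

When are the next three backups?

Wed Jun 23 2010, Fri Jul 23 2010, Mon Aug 23 2010

Each date is the 23rd; the gaps (28, 31, 30) track the month lengths.
The rule is the 23rd of each month.
Next: June 2010 → Wed Jun 23 2010.
Next: July 2010 → Fri Jul 23 2010.
August 2010: Mon Aug 23 2010.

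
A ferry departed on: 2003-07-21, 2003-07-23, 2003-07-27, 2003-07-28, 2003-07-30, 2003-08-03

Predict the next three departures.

2003-08-04, 2003-08-06, 2003-08-10

Gaps: 2, 4, 1, 2, 4 days — not constant, but cyclic with period 3.
The events fall on every Monday, Wednesday and Sunday.
The following Monday is 2003-08-04.
The following Wednesday is 2003-08-06.
The following Sunday is 2003-08-10.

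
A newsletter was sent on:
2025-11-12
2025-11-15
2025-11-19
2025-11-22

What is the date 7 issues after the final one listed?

2025-12-17

The gap pattern 3, 4, 3 repeats every 2 events.
These are the Wednesdays and Saturdays of each week.
Next Wednesday: 2025-11-26.
Next Saturday: 2025-11-29.
The following Wednesday is 2025-12-03.
The following Saturday is 2025-12-06.
The following Wednesday is 2025-12-10.
Next Saturday: 2025-12-13.
The following Wednesday is 2025-12-17.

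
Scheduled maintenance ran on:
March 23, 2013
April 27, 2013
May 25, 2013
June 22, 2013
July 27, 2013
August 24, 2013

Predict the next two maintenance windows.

Gaps: 35, 28, 28, 35, 28 days — a mix of 28 and 35. Every date is a Saturday.
Each is the 4th Saturday of its month.
September 2013 — 4th Saturday is September 28, 2013.
4th Saturday of October 2013: October 26, 2013.

September 28, 2013; October 26, 2013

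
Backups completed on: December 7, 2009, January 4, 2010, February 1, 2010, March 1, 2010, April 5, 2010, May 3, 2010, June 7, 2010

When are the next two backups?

All dates are Mondays, 28, 28, 28, 35, 28, 35 days apart.
Specifically, the 1st Monday of each month.
1st Monday of July 2010: July 5, 2010.
August 2010 — 1st Monday is August 2, 2010.

July 5, 2010; August 2, 2010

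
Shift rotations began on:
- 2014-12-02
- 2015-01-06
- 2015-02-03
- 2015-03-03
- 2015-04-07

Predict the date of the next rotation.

2015-05-05

Gaps: 35, 28, 28, 35 days — a mix of 28 and 35. Every date is a Tuesday.
Each is the 1st Tuesday of its month.
May 2015 — 1st Tuesday is 2015-05-05.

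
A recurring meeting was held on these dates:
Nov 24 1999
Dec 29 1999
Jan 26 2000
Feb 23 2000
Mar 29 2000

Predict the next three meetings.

These are Wednesdays with 35, 28, 28, 35-day gaps.
Each is the final Wednesday of its month — Dec 29 1999 is past the 28th, so '4th Wednesday' doesn't fit.
Last Wednesday of April 2000: Apr 26 2000.
Last Wednesday of May 2000: May 31 2000.
Last Wednesday of June 2000: Jun 28 2000.

Apr 26 2000, May 31 2000, Jun 28 2000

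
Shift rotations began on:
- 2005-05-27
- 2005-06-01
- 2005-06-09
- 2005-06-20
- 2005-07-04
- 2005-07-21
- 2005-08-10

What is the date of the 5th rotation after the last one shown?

2006-01-02

Intervals are 5, 8, 11, 14, 17, 20 days — an arithmetic progression with common difference 3.
Next gap: 23 days. 2005-08-10 + 23 days = 2005-09-02.
Next gap: 26 days. 2005-09-02 + 26 days = 2005-09-28.
Next gap: 29 days. 2005-09-28 + 29 days = 2005-10-27.
Next gap: 32 days. 2005-10-27 + 32 days = 2005-11-28.
Next gap: 35 days. 2005-11-28 + 35 days = 2006-01-02.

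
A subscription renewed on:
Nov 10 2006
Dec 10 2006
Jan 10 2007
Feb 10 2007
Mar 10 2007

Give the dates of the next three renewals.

Apr 10 2007, May 10 2007, Jun 10 2007

Gaps: 30, 31, 31, 28 days — not constant. Every event is on the 10th of the month.
Pattern: the 10th of each month.
Next: April 2007 → Apr 10 2007.
Next: May 2007 → May 10 2007.
June 2007: Jun 10 2007.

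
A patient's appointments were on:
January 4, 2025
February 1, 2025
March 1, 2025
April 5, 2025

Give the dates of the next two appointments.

All dates are Saturdays, 28, 28, 35 days apart.
Specifically, the 1st Saturday of each month.
May 2025 — 1st Saturday is May 3, 2025.
1st Saturday of June 2025: June 7, 2025.

May 3, 2025; June 7, 2025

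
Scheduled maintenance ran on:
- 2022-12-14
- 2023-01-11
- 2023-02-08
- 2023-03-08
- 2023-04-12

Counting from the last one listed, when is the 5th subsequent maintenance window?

2023-09-13

These are Wednesdays at 28- or 35-day spacing (28, 28, 28, 35).
The pattern: 2nd Wednesday of the month.
May 2023 — 2nd Wednesday is 2023-05-10.
June 2023 — 2nd Wednesday is 2023-06-14.
2nd Wednesday of July 2023: 2023-07-12.
2nd Wednesday of August 2023: 2023-08-09.
2nd Wednesday of September 2023: 2023-09-13.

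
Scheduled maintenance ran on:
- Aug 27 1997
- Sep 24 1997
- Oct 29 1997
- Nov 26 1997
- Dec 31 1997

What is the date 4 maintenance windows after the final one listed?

These are Wednesdays with 28, 35, 28, 35-day gaps.
Each is the final Wednesday of its month — Oct 29 1997 is past the 28th, so '4th Wednesday' doesn't fit.
January 1998 ends with Wednesday Jan 28 1998.
February 1998 ends with Wednesday Feb 25 1998.
March 1998 ends with Wednesday Mar 25 1998.
April 1998 ends with Wednesday Apr 29 1998.

Apr 29 1998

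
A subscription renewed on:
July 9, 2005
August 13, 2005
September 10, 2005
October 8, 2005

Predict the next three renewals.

November 12, 2005; December 10, 2005; January 14, 2006

These are Saturdays at 28- or 35-day spacing (35, 28, 28).
The pattern: 2nd Saturday of the month.
November 2005 — 2nd Saturday is November 12, 2005.
2nd Saturday of December 2005: December 10, 2005.
January 2006 — 2nd Saturday is January 14, 2006.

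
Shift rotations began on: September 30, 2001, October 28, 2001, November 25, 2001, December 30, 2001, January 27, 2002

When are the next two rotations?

Every date is a Sunday; gaps 28, 28, 35, 28 days.
Each is the last Sunday of its month (at least one falls on the 29th or later, ruling out '4th Sunday').
Last Sunday of February 2002: February 24, 2002.
March 2002 ends with Sunday March 31, 2002.

February 24, 2002; March 31, 2002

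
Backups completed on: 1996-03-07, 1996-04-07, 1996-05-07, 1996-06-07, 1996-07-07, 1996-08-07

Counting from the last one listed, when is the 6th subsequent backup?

The day-of-month is always 7 (31, 30, 31, 30, 31 days between events).
So this recurs on the 7th of each month.
Next: September 1996 → 1996-09-07.
Next: October 1996 → 1996-10-07.
Next: November 1996 → 1996-11-07.
Next: December 1996 → 1996-12-07.
January 1997: 1997-01-07.
February 1997: 1997-02-07.

1997-02-07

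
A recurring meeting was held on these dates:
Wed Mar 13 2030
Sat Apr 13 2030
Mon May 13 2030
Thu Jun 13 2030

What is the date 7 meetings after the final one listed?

Each date is the 13th; the gaps (31, 30, 31) track the month lengths.
The rule is the 13th of each month.
Next: July 2030 → Sat Jul 13 2030.
Next: August 2030 → Tue Aug 13 2030.
September 2030: Fri Sep 13 2030.
Next: October 2030 → Sun Oct 13 2030.
Next: November 2030 → Wed Nov 13 2030.
Next: December 2030 → Fri Dec 13 2030.
Next: January 2031 → Mon Jan 13 2031.

Mon Jan 13 2031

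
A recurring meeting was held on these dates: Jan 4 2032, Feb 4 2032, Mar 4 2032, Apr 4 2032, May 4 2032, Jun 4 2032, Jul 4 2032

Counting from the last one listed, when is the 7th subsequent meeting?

Feb 4 2033

The day-of-month is always 4 (31, 29, 31, 30, 31, 30 days between events).
So this recurs on the 4th of each month.
August 2032: Aug 4 2032.
Next: September 2032 → Sep 4 2032.
October 2032: Oct 4 2032.
November 2032: Nov 4 2032.
December 2032: Dec 4 2032.
January 2033: Jan 4 2033.
Next: February 2033 → Feb 4 2033.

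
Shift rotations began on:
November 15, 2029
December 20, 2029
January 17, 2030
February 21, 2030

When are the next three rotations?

March 21, 2030; April 18, 2030; May 16, 2030

All dates are Thursdays, 35, 28, 35 days apart.
Specifically, the 3rd Thursday of each month.
March 2030 — 3rd Thursday is March 21, 2030.
April 2030 — 3rd Thursday is April 18, 2030.
3rd Thursday of May 2030: May 16, 2030.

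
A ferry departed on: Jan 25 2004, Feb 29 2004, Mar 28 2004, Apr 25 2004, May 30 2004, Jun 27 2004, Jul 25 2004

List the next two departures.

All Sundays; the gaps (35, 28, 28, 35, 28, 28) vary with month length.
This is the last Sunday of each month.
Last Sunday of August 2004: Aug 29 2004.
Last Sunday of September 2004: Sep 26 2004.

Aug 29 2004, Sep 26 2004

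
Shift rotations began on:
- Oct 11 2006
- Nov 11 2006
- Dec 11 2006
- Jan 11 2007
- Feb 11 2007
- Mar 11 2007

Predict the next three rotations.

Apr 11 2007, May 11 2007, Jun 11 2007

Each date is the 11th; the gaps (31, 30, 31, 31, 28) track the month lengths.
The rule is the 11th of each month.
Next: April 2007 → Apr 11 2007.
Next: May 2007 → May 11 2007.
June 2007: Jun 11 2007.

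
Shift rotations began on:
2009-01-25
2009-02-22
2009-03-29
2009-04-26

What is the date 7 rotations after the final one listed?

These are Sundays with 28, 35, 28-day gaps.
Each is the final Sunday of its month — 2009-03-29 is past the 28th, so '4th Sunday' doesn't fit.
May 2009 ends with Sunday 2009-05-31.
June 2009 ends with Sunday 2009-06-28.
July 2009 ends with Sunday 2009-07-26.
August 2009 ends with Sunday 2009-08-30.
September 2009 ends with Sunday 2009-09-27.
October 2009 ends with Sunday 2009-10-25.
November 2009 ends with Sunday 2009-11-29.

2009-11-29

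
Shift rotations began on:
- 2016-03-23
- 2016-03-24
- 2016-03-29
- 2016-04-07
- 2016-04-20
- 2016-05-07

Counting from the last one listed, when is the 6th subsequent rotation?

Gaps: 1, 5, 9, 13, 17 days — each gap is 4 larger than the previous one.
Next gap: 21 days. 2016-05-07 + 21 days = 2016-05-28.
Next gap: 25 days. 2016-05-28 + 25 days = 2016-06-22.
Next gap: 29 days. 2016-06-22 + 29 days = 2016-07-21.
Next gap: 33 days. 2016-07-21 + 33 days = 2016-08-23.
Next gap: 37 days. 2016-08-23 + 37 days = 2016-09-29.
Next gap: 41 days. 2016-09-29 + 41 days = 2016-11-09.

2016-11-09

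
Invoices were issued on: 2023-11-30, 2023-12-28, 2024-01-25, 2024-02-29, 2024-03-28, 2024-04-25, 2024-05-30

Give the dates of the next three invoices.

2024-06-27, 2024-07-25, 2024-08-29

These are Thursdays with 28, 28, 35, 28, 28, 35-day gaps.
Each is the final Thursday of its month — 2023-11-30 is past the 28th, so '4th Thursday' doesn't fit.
June 2024 ends with Thursday 2024-06-27.
July 2024 ends with Thursday 2024-07-25.
August 2024 ends with Thursday 2024-08-29.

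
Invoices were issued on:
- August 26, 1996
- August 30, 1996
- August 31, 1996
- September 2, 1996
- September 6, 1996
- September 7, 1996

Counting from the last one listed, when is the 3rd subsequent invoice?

September 14, 1996

Every event lands on a Monday or Friday or Saturday (gaps cycle 4, 1, 2, 4, 1).
So the schedule is: every Monday, Friday and Saturday.
Next Monday: September 9, 1996.
Next Friday: September 13, 1996.
The following Saturday is September 14, 1996.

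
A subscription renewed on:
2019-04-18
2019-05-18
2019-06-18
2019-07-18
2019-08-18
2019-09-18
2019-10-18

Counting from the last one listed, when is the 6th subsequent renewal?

The day-of-month is always 18 (30, 31, 30, 31, 31, 30 days between events).
So this recurs on the 18th of each month.
November 2019: 2019-11-18.
December 2019: 2019-12-18.
January 2020: 2020-01-18.
Next: February 2020 → 2020-02-18.
Next: March 2020 → 2020-03-18.
Next: April 2020 → 2020-04-18.

2020-04-18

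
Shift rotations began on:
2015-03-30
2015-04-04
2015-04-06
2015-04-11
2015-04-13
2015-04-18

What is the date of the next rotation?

2015-04-20

Gaps: 5, 2, 5, 2, 5 days — not constant, but cyclic with period 2.
The events fall on every Monday and Saturday.
Next Monday: 2015-04-20.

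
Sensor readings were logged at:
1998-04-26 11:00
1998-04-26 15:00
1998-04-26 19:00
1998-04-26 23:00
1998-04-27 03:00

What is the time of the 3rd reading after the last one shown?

1998-04-27 15:00

The interval is a steady 4 hours (4, 4, 4, 4).
1998-04-27 03:00 + 4 h = 1998-04-27 07:00.
1998-04-27 07:00 + 4 h = 1998-04-27 11:00.
1998-04-27 11:00 + 4 h = 1998-04-27 15:00.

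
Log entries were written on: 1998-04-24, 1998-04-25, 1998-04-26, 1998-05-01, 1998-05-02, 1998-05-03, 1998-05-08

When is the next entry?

Every event lands on a Friday or Saturday or Sunday (gaps cycle 1, 1, 5, 1, 1, 5).
So the schedule is: every Friday, Saturday and Sunday.
The following Saturday is 1998-05-09.

1998-05-09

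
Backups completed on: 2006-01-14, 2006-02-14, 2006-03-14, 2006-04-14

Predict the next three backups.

The day-of-month is always 14 (31, 28, 31 days between events).
So this recurs on the 14th of each month.
May 2006: 2006-05-14.
June 2006: 2006-06-14.
July 2006: 2006-07-14.

2006-05-14, 2006-06-14, 2006-07-14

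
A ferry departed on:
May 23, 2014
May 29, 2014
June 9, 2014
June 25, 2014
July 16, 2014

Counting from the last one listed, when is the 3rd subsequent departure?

October 17, 2014

Gaps: 6, 11, 16, 21 days — each gap is 5 larger than the previous one.
Next gap: 26 days. July 16, 2014 + 26 days = August 11, 2014.
Next gap: 31 days. August 11, 2014 + 31 days = September 11, 2014.
Next gap: 36 days. September 11, 2014 + 36 days = October 17, 2014.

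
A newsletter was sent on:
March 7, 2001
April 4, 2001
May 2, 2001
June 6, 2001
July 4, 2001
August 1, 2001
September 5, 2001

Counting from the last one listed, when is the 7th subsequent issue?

Gaps: 28, 28, 35, 28, 28, 35 days — a mix of 28 and 35. Every date is a Wednesday.
Each is the 1st Wednesday of its month.
October 2001 — 1st Wednesday is October 3, 2001.
November 2001 — 1st Wednesday is November 7, 2001.
December 2001 — 1st Wednesday is December 5, 2001.
1st Wednesday of January 2002: January 2, 2002.
February 2002 — 1st Wednesday is February 6, 2002.
1st Wednesday of March 2002: March 6, 2002.
April 2002 — 1st Wednesday is April 3, 2002.

April 3, 2002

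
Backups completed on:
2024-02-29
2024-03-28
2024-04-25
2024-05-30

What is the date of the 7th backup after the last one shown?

2024-12-26

All Thursdays; the gaps (28, 28, 35) vary with month length.
This is the last Thursday of each month.
Last Thursday of June 2024: 2024-06-27.
Last Thursday of July 2024: 2024-07-25.
Last Thursday of August 2024: 2024-08-29.
Last Thursday of September 2024: 2024-09-26.
Last Thursday of October 2024: 2024-10-31.
November 2024 ends with Thursday 2024-11-28.
Last Thursday of December 2024: 2024-12-26.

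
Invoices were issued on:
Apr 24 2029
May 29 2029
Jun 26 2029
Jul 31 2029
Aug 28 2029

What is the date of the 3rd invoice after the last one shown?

Nov 27 2029

Every date is a Tuesday; gaps 35, 28, 35, 28 days.
Each is the last Tuesday of its month (at least one falls on the 29th or later, ruling out '4th Tuesday').
September 2029 ends with Tuesday Sep 25 2029.
October 2029 ends with Tuesday Oct 30 2029.
Last Tuesday of November 2029: Nov 27 2029.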